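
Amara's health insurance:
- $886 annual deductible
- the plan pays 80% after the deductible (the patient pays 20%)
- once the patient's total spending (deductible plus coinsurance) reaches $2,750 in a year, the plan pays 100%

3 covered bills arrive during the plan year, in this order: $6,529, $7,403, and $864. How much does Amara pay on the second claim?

$735.40

Bill 1, $6,529: $886 finishes the deductible; $5,643 goes to coinsurance; patient's 20% is $1,128.60. Patient pays $2,014.60; OOP now $2,014.60.
Bill 2, $7,403: deductible met; 20% of $7,403 = $1,480.60. Adding that to $2,014.60 gives $3,495.20, past the $2,750 cap; patient pays only $2,750 − $2,014.60 = $735.40.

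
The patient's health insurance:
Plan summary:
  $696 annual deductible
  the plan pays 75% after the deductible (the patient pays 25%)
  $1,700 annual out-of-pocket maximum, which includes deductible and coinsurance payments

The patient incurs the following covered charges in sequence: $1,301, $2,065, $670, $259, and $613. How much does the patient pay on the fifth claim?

$104.25

Claim 1 — $1,301: deductible takes $696, $605 remains; patient's 25% is $151.25. Patient owes $847.25 (running OOP $847.25).
Claim 2 — $2,065: deductible already satisfied, so patient's share is 25% × $2,065 = $516.25. Patient owes $516.25 (running OOP $1,363.50).
Claim 3 — $670: deductible already satisfied, so patient's share is 25% × $670 = $167.50. Patient owes $167.50 (running OOP $1,531).
Claim 4 — $259: deductible met; 25% of $259 = $64.75. Cost to patient: $64.75. OOP to date $1,595.75.
Claim 5 — $613: 25% coinsurance on $613 = $153.25. OOP would hit $1,749 > $1,700, so the cap limits the patient to $1,700 − $1,595.75 = $104.25.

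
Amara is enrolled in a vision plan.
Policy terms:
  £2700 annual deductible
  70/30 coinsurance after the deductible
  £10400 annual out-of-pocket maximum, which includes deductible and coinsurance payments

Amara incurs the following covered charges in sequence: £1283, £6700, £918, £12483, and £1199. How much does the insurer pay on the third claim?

Bill 1, £1283: fully absorbed by the deductible. Member pays £1283; OOP now £1283. Plan pays £1283 − £1283 = £0.
Bill 2, £6700: deductible takes £1417, £5283 remains; 30% of £5283 = £1584.90. Cost to member: £3001.90. OOP to date £4284.90. Plan pays £6700 − £3001.90 = £3698.10.
Bill 3, £918: deductible already satisfied, so member's share is 30% × £918 = £275.40. Cost to member: £275.40. OOP to date £4560.30. Insurer: £918 − £275.40 = £642.60.

£642.60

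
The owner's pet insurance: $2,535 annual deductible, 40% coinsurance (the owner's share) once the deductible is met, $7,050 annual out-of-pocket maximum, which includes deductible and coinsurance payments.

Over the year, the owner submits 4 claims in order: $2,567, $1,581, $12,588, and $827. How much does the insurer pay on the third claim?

Claim 1 — $2,567: $2,535 finishes the deductible; $32 goes to coinsurance; 40% of $32 = $12.80. Owner owes $2,547.80 (running OOP $2,547.80). Plan pays $2,567 − $2,547.80 = $19.20.
Claim 2 — $1,581: deductible already satisfied, so owner's share is 40% × $1,581 = $632.40. Cost to owner: $632.40. OOP to date $3,180.20. Insurer: $1,581 − $632.40 = $948.60.
Claim 3 — $12,588: 40% coinsurance on $12,588 = $5,035.20. Adding that to $3,180.20 gives $8,215.40, past the $7,050 cap; owner pays only $7,050 − $3,180.20 = $3,869.80. Insurer: $12,588 − $3,869.80 = $8,718.20.

$8,718.20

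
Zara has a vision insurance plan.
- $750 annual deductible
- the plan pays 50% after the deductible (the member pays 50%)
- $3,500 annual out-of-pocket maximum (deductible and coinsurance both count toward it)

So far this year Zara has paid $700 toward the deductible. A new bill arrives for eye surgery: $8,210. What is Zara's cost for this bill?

$2,800

Deductible still to meet: $750 − $700 = $50.
The remaining $8,160 (= $8,210 − $50) moves to coinsurance.
Member's 50% share of $8,160 is $4,080.
Member responsibility before any cap: $50 + $4,080 = $4,130.
That would bring total out-of-pocket to $4,830, past the $3,500 cap. The member is capped at $3,500 − $700 = $2,800 on this claim.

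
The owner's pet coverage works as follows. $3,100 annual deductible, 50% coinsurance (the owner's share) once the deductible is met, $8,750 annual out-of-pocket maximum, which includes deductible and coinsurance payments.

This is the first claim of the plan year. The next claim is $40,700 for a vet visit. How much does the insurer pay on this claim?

$31,950

Nothing has been paid toward the $3,100 deductible, so the first $3,100 of this charge is applied there.
The remaining $37,600 (= $40,700 − $3,100) moves to coinsurance.
50% of $37,600 = $18,800 falls to the owner.
So the owner owes $3,100 + $18,800 = $21,900 before any cap.
Year-to-date out-of-pocket would reach $0 + $21,900 = $21,900, above the $8,750 maximum, so the owner pays only $8,750 − $0 = $8,750.
The insurer covers the remainder: $40,700 − $8,750 = $31,950.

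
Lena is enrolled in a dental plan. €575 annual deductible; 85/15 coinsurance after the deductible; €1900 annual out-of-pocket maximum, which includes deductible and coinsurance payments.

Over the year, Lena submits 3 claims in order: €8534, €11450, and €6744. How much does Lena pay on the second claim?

€131.15

Claim 1 — €8534: €575 finishes the deductible; €7959 goes to coinsurance; coinsurance €7959 × 15% = €1193.85. Cost to patient: €1768.85. OOP to date €1768.85.
Claim 2 — €11450: deductible met; 15% of €11450 = €1717.50. OOP would hit €3486.35 > €1900, so the cap limits the patient to €1900 − €1768.85 = €131.15.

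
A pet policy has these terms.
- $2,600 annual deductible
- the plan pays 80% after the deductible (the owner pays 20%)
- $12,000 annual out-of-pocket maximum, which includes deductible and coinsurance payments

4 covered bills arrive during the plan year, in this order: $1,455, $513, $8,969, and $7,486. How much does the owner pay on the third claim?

$2,299.40

Claim 1 — $1,455: entire amount goes to the deductible. Owner pays $1,455; OOP now $1,455.
Claim 2 — $513: all of it applies to the deductible. Cost to owner: $513. OOP to date $1,968.
Claim 3 — $8,969: $632 finishes the deductible; $8,337 goes to coinsurance; 20% of $8,337 = $1,667.40. Owner pays $2,299.40; OOP now $4,267.40.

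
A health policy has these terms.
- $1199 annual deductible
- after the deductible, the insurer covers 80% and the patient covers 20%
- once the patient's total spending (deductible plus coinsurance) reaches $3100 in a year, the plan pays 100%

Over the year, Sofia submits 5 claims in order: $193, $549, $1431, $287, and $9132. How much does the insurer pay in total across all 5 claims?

$8492

Bill 1, $193: fully absorbed by the deductible. Cost to patient: $193. OOP to date $193. Insurer: $193 − $193 = $0.
Bill 2, $549: fully absorbed by the deductible. Patient owes $549 (running OOP $742). Plan pays $549 − $549 = $0.
Bill 3, $1431: $457 finishes the deductible; $974 goes to coinsurance; 20% of $974 = $194.80. Cost to patient: $651.80. OOP to date $1393.80. Insurer: $1431 − $651.80 = $779.20.
Bill 4, $287: 20% coinsurance on $287 = $57.40. Cost to patient: $57.40. OOP to date $1451.20. Insurer: $287 − $57.40 = $229.60.
Bill 5, $9132: deductible already satisfied, so patient's share is 20% × $9132 = $1826.40. That would push OOP to $3277.60, over the $3100 cap, so patient pays $3100 − $1451.20 = $1648.80. Plan pays $9132 − $1648.80 = $7483.20.
Insurer total: $0 + $0 + $779.20 + $229.60 + $7483.20 = $8492.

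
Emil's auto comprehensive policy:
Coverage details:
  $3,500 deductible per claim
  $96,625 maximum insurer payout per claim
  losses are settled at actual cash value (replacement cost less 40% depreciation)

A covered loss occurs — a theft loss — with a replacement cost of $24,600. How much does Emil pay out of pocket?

$13,340

Depreciate 40%: the covered value is $24,600 × 0.6 = $14,760.
After the deductible, $14,760 − $3,500 = $11,260 remains.
$11,260 is within the $96,625 limit, so the insurer pays $11,260.
Out of pocket: $24,600 − $11,260 = $13,340.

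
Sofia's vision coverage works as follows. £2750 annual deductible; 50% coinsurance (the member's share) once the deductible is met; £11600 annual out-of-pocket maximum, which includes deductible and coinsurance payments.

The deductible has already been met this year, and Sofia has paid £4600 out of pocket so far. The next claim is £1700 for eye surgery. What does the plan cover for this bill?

With the deductible met, the entire £1700 is subject to coinsurance.
Member's 50% share of £1700 is £850.
Total out-of-pocket so far would be £4600 + £850 = £5450, below the £11600 cap — no reduction.
The insurer covers the remainder: £1700 − £850 = £850.

£850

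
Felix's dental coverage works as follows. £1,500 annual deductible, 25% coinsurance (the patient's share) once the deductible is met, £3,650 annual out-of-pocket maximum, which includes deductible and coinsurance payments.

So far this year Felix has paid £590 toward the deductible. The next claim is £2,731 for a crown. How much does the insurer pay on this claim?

£1,365.75

Deductible still to meet: £1,500 − £590 = £910.
After the £910 deductible portion, £2,731 − £910 = £1,821 is subject to coinsurance.
25% of £1,821 = £455.25 falls to the patient.
That puts the patient's cost at £910 + £455.25 = £1,365.25 before any cap.
Cumulative spending £590 + £1,365.25 = £1,955.25 stays under the £3,650 maximum.
Insurer pays the balance: £2,731 − £1,365.25 = £1,365.75.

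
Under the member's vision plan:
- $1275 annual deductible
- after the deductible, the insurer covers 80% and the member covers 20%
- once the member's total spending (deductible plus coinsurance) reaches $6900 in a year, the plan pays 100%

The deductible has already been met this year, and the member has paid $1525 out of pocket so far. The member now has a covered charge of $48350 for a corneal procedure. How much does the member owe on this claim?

$5375

With the deductible met, the entire $48350 is subject to coinsurance.
Coinsurance: $48350 × 20% = $9670.
Adding $9670 to the $1525 already spent would give $11195, which exceeds the $6900 cap; the member pays just $6900 − $1525 = $5375.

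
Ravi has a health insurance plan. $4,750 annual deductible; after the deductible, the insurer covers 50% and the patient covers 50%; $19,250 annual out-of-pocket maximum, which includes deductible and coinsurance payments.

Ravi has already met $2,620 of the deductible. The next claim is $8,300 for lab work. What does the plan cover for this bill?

$3,085

Remaining deductible: $4,750 − $2,620 = $2,130.
That leaves $8,300 − $2,130 = $6,170 for coinsurance.
Patient's 50% share of $6,170 is $3,085.
Patient responsibility before any cap: $2,130 + $3,085 = $5,215.
Cumulative spending $2,620 + $5,215 = $7,835 stays under the $19,250 maximum.
The insurer covers the remainder: $8,300 − $5,215 = $3,085.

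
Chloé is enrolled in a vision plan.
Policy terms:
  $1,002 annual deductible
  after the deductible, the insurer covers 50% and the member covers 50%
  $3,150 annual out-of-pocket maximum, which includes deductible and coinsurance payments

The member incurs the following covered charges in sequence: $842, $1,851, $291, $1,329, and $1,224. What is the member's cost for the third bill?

$145.50

Claim 1 — $842: fully absorbed by the deductible. Member owes $842 (running OOP $842).
Claim 2 — $1,851: $160 to deductible, leaving $1,691; coinsurance $1,691 × 50% = $845.50. Cost to member: $1,005.50. OOP to date $1,847.50.
Claim 3 — $291: 50% coinsurance on $291 = $145.50. Member pays $145.50; OOP now $1,993.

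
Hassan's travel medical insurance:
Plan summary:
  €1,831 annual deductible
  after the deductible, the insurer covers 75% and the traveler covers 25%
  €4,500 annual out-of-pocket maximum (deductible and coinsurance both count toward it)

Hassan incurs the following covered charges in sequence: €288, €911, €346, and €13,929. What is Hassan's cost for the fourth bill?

Claim 1 — €288: entire amount goes to the deductible. Traveler owes €288 (running OOP €288).
Claim 2 — €911: fully absorbed by the deductible. Traveler pays €911; OOP now €1,199.
Claim 3 — €346: all of it applies to the deductible. Traveler owes €346 (running OOP €1,545).
Claim 4 — €13,929: €286 to deductible, leaving €13,643; traveler's 25% is €3,410.75. Together that's €286 + €3,410.75 = €3,696.75. OOP would hit €5,241.75 > €4,500, so the cap limits the traveler to €4,500 − €1,545 = €2,955.

€2,955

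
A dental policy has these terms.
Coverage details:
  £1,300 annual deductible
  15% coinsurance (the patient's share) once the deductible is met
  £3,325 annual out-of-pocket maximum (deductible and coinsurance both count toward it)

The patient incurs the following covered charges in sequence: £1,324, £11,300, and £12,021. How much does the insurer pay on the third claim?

£11,694.60

#1 (£1,324): £1,300 to deductible, leaving £24; coinsurance £24 × 15% = £3.60. Patient pays £1,303.60; OOP now £1,303.60. Insurer: £1,324 − £1,303.60 = £20.40.
#2 (£11,300): 15% coinsurance on £11,300 = £1,695. Patient pays £1,695; OOP now £2,998.60. Insurer: £11,300 − £1,695 = £9,605.
#3 (£12,021): deductible met; 15% of £12,021 = £1,803.15. OOP would hit £4,801.75 > £3,325, so the cap limits the patient to £3,325 − £2,998.60 = £326.40. Insurer: £12,021 − £326.40 = £11,694.60.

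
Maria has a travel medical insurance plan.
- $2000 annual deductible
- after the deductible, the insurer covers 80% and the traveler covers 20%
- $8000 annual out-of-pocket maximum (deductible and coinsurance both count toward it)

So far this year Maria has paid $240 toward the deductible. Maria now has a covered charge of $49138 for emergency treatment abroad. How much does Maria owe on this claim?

Deductible still to meet: $2000 − $240 = $1760.
That leaves $49138 − $1760 = $47378 for coinsurance.
Traveler's 20% share of $47378 is $9475.60.
So the traveler owes $1760 + $9475.60 = $11235.60 before any cap.
That would bring total out-of-pocket to $11475.60, past the $8000 cap. The traveler is capped at $8000 − $240 = $7760 on this claim.

$7760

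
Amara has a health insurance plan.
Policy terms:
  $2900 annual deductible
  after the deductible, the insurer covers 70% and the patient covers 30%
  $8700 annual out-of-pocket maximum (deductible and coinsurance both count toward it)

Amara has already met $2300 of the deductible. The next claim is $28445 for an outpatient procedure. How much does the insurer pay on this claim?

$22045

Remaining deductible: $2900 − $2300 = $600.
The remaining $27845 (= $28445 − $600) moves to coinsurance.
Coinsurance: $27845 × 30% = $8353.50.
So the patient owes $600 + $8353.50 = $8953.50 before any cap.
That would bring total out-of-pocket to $11253.50, past the $8700 cap. The patient is capped at $8700 − $2300 = $6400 on this claim.
The insurer covers the remainder: $28445 − $6400 = $22045.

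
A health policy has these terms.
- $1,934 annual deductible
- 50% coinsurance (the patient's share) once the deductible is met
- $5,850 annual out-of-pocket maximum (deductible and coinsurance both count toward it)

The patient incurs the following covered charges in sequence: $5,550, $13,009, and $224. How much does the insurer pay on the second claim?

$10,901

Claim 1 ($5,550): $1,934 finishes the deductible; $3,616 goes to coinsurance; 50% of $3,616 = $1,808. Patient pays $3,742; OOP now $3,742. Plan pays $5,550 − $3,742 = $1,808.
Claim 2 ($13,009): 50% coinsurance on $13,009 = $6,504.50. Adding that to $3,742 gives $10,246.50, past the $5,850 cap; patient pays only $5,850 − $3,742 = $2,108. Insurer: $13,009 − $2,108 = $10,901.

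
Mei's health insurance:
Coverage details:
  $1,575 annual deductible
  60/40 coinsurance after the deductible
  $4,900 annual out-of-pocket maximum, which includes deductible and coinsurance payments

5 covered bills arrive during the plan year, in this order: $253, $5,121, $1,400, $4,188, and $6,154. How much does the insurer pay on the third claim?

$840

Claim 1 — $253: entire amount goes to the deductible. Cost to patient: $253. OOP to date $253. Plan pays $253 − $253 = $0.
Claim 2 — $5,121: $1,322 to deductible, leaving $3,799; 40% of $3,799 = $1,519.60. Patient owes $2,841.60 (running OOP $3,094.60). Plan pays $5,121 − $2,841.60 = $2,279.40.
Claim 3 — $1,400: deductible already satisfied, so patient's share is 40% × $1,400 = $560. Patient owes $560 (running OOP $3,654.60). Plan pays $1,400 − $560 = $840.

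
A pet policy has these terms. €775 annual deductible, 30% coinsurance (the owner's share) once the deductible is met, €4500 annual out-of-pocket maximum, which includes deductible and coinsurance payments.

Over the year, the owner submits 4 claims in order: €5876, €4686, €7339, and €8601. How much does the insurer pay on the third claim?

€6550.10

#1 (€5876): deductible takes €775, €5101 remains; coinsurance €5101 × 30% = €1530.30. Owner owes €2305.30 (running OOP €2305.30). Plan pays €5876 − €2305.30 = €3570.70.
#2 (€4686): deductible met; 30% of €4686 = €1405.80. Owner owes €1405.80 (running OOP €3711.10). Insurer: €4686 − €1405.80 = €3280.20.
#3 (€7339): 30% coinsurance on €7339 = €2201.70. Adding that to €3711.10 gives €5912.80, past the €4500 cap; owner pays only €4500 − €3711.10 = €788.90. Plan pays €7339 − €788.90 = €6550.10.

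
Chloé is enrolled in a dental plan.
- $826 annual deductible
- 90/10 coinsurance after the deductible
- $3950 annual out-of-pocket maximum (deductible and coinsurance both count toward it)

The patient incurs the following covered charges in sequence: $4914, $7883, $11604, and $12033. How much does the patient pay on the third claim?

Claim 1 ($4914): $826 finishes the deductible; $4088 goes to coinsurance; patient's 10% is $408.80. Patient owes $1234.80 (running OOP $1234.80).
Claim 2 ($7883): 10% coinsurance on $7883 = $788.30. Cost to patient: $788.30. OOP to date $2023.10.
Claim 3 ($11604): deductible met; 10% of $11604 = $1160.40. Cost to patient: $1160.40. OOP to date $3183.50.

$1160.40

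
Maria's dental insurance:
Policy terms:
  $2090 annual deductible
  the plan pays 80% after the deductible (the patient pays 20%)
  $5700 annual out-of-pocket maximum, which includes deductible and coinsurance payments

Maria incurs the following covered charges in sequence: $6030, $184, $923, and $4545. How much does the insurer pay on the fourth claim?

$3636

Claim 1 ($6030): $2090 finishes the deductible; $3940 goes to coinsurance; 20% of $3940 = $788. Cost to patient: $2878. OOP to date $2878. Insurer: $6030 − $2878 = $3152.
Claim 2 ($184): deductible met; 20% of $184 = $36.80. Cost to patient: $36.80. OOP to date $2914.80. Plan pays $184 − $36.80 = $147.20.
Claim 3 ($923): deductible already satisfied, so patient's share is 20% × $923 = $184.60. Cost to patient: $184.60. OOP to date $3099.40. Plan pays $923 − $184.60 = $738.40.
Claim 4 ($4545): 20% coinsurance on $4545 = $909. Cost to patient: $909. OOP to date $4008.40. Insurer: $4545 − $909 = $3636.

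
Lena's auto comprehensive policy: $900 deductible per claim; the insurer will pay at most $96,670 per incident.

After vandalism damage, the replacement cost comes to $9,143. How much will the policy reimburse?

$8,243

Less the $900 deductible: $9,143 − $900 = $8,243.
$8,243 ≤ $96,670, so the limit doesn't bind; insurer pays $8,243.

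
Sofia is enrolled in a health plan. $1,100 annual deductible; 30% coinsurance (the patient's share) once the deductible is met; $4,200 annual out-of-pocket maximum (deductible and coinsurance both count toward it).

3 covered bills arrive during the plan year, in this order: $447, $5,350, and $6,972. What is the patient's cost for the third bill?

$1,690.90

Claim 1 — $447: all of it applies to the deductible. Patient pays $447; OOP now $447.
Claim 2 — $5,350: $653 finishes the deductible; $4,697 goes to coinsurance; 30% of $4,697 = $1,409.10. Patient pays $2,062.10; OOP now $2,509.10.
Claim 3 — $6,972: deductible met; 30% of $6,972 = $2,091.60. Adding that to $2,509.10 gives $4,600.70, past the $4,200 cap; patient pays only $4,200 − $2,509.10 = $1,690.90.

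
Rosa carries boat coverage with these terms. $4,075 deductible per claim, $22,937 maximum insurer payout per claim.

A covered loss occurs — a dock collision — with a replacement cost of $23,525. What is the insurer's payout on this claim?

$19,450

After the deductible, $23,525 − $4,075 = $19,450 remains.
$19,450 ≤ $22,937, so the limit doesn't bind; insurer pays $19,450.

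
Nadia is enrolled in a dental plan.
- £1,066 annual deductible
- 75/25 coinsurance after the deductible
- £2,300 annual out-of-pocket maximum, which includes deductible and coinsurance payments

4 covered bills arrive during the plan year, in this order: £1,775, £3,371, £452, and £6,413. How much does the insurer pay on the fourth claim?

Claim 1 (£1,775): deductible takes £1,066, £709 remains; patient's 25% is £177.25. Patient owes £1,243.25 (running OOP £1,243.25). Plan pays £1,775 − £1,243.25 = £531.75.
Claim 2 (£3,371): deductible already satisfied, so patient's share is 25% × £3,371 = £842.75. Patient owes £842.75 (running OOP £2,086). Plan pays £3,371 − £842.75 = £2,528.25.
Claim 3 (£452): deductible already satisfied, so patient's share is 25% × £452 = £113. Cost to patient: £113. OOP to date £2,199. Plan pays £452 − £113 = £339.
Claim 4 (£6,413): deductible met; 25% of £6,413 = £1,603.25. That would push OOP to £3,802.25, over the £2,300 cap, so patient pays £2,300 − £2,199 = £101. Insurer: £6,413 − £101 = £6,312.

£6,312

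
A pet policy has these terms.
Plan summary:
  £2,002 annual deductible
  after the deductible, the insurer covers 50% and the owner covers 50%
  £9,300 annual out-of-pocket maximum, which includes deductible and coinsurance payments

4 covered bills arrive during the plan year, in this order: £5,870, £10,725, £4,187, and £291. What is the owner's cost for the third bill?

#1 (£5,870): £2,002 finishes the deductible; £3,868 goes to coinsurance; coinsurance £3,868 × 50% = £1,934. Cost to owner: £3,936. OOP to date £3,936.
#2 (£10,725): 50% coinsurance on £10,725 = £5,362.50. Owner owes £5,362.50 (running OOP £9,298.50).
#3 (£4,187): deductible already satisfied, so owner's share is 50% × £4,187 = £2,093.50. That would push OOP to £11,392, over the £9,300 cap, so owner pays £9,300 − £9,298.50 = £1.50.

£1.50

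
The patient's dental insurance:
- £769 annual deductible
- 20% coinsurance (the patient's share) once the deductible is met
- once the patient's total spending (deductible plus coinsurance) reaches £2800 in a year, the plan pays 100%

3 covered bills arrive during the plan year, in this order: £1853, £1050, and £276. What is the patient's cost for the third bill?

Claim 1 (£1853): £769 to deductible, leaving £1084; 20% of £1084 = £216.80. Patient owes £985.80 (running OOP £985.80).
Claim 2 (£1050): deductible met; 20% of £1050 = £210. Patient owes £210 (running OOP £1195.80).
Claim 3 (£276): deductible met; 20% of £276 = £55.20. Cost to patient: £55.20. OOP to date £1251.

£55.20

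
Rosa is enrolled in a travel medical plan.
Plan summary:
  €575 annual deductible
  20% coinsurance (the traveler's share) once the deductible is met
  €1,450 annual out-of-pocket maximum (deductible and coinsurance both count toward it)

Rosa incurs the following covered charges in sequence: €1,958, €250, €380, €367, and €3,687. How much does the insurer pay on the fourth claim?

€293.60

Claim 1 — €1,958: €575 to deductible, leaving €1,383; coinsurance €1,383 × 20% = €276.60. Traveler owes €851.60 (running OOP €851.60). Insurer: €1,958 − €851.60 = €1,106.40.
Claim 2 — €250: 20% coinsurance on €250 = €50. Cost to traveler: €50. OOP to date €901.60. Insurer: €250 − €50 = €200.
Claim 3 — €380: 20% coinsurance on €380 = €76. Traveler pays €76; OOP now €977.60. Insurer: €380 − €76 = €304.
Claim 4 — €367: deductible already satisfied, so traveler's share is 20% × €367 = €73.40. Traveler owes €73.40 (running OOP €1,051). Insurer: €367 − €73.40 = €293.60.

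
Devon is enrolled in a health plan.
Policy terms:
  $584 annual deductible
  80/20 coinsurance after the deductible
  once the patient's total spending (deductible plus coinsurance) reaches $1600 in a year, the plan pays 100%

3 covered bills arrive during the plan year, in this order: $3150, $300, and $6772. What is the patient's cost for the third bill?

$442.80

Bill 1, $3150: deductible takes $584, $2566 remains; coinsurance $2566 × 20% = $513.20. Patient owes $1097.20 (running OOP $1097.20).
Bill 2, $300: deductible already satisfied, so patient's share is 20% × $300 = $60. Patient owes $60 (running OOP $1157.20).
Bill 3, $6772: deductible met; 20% of $6772 = $1354.40. That would push OOP to $2511.60, over the $1600 cap, so patient pays $1600 − $1157.20 = $442.80.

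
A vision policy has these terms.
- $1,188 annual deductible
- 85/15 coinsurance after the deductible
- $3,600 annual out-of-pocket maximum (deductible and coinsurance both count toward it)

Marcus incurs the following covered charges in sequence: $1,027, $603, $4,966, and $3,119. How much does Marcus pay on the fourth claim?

$467.85

Claim 1 ($1,027): entire amount goes to the deductible. Member owes $1,027 (running OOP $1,027).
Claim 2 ($603): deductible takes $161, $442 remains; 15% of $442 = $66.30. Member owes $227.30 (running OOP $1,254.30).
Claim 3 ($4,966): deductible already satisfied, so member's share is 15% × $4,966 = $744.90. Member owes $744.90 (running OOP $1,999.20).
Claim 4 ($3,119): 15% coinsurance on $3,119 = $467.85. Member pays $467.85; OOP now $2,467.05.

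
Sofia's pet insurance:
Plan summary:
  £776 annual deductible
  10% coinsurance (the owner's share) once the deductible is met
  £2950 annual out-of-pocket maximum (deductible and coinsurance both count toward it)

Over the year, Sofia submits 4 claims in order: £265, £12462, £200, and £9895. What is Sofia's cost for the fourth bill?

Claim 1 (£265): fully absorbed by the deductible. Cost to owner: £265. OOP to date £265.
Claim 2 (£12462): £511 to deductible, leaving £11951; owner's 10% is £1195.10. Cost to owner: £1706.10. OOP to date £1971.10.
Claim 3 (£200): deductible already satisfied, so owner's share is 10% × £200 = £20. Owner owes £20 (running OOP £1991.10).
Claim 4 (£9895): deductible already satisfied, so owner's share is 10% × £9895 = £989.50. That would push OOP to £2980.60, over the £2950 cap, so owner pays £2950 − £1991.10 = £958.90.

£958.90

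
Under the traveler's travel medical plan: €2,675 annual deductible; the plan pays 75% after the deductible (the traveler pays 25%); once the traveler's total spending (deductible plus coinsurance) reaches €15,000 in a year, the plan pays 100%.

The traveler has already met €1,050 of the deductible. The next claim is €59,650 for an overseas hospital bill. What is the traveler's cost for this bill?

€13,950

Deductible still to meet: €2,675 − €1,050 = €1,625.
After the €1,625 deductible portion, €59,650 − €1,625 = €58,025 is subject to coinsurance.
25% of €58,025 = €14,506.25 falls to the traveler.
So the traveler owes €1,625 + €14,506.25 = €16,131.25 before any cap.
Adding €16,131.25 to the €1,050 already spent would give €17,181.25, which exceeds the €15,000 cap; the traveler pays just €15,000 − €1,050 = €13,950.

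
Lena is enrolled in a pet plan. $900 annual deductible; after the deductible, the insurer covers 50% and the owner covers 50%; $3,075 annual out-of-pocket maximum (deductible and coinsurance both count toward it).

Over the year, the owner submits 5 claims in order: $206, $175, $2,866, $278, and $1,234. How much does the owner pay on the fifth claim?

Bill 1, $206: all of it applies to the deductible. Owner pays $206; OOP now $206.
Bill 2, $175: all of it applies to the deductible. Cost to owner: $175. OOP to date $381.
Bill 3, $2,866: $519 finishes the deductible; $2,347 goes to coinsurance; 50% of $2,347 = $1,173.50. Owner pays $1,692.50; OOP now $2,073.50.
Bill 4, $278: deductible met; 50% of $278 = $139. Owner pays $139; OOP now $2,212.50.
Bill 5, $1,234: deductible met; 50% of $1,234 = $617. Cost to owner: $617. OOP to date $2,829.50.

$617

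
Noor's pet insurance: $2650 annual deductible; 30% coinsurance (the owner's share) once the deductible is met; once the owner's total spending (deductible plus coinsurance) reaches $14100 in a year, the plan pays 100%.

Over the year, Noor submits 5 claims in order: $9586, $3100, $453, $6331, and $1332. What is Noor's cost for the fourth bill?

Claim 1 ($9586): $2650 to deductible, leaving $6936; 30% of $6936 = $2080.80. Owner owes $4730.80 (running OOP $4730.80).
Claim 2 ($3100): deductible met; 30% of $3100 = $930. Owner owes $930 (running OOP $5660.80).
Claim 3 ($453): 30% coinsurance on $453 = $135.90. Owner pays $135.90; OOP now $5796.70.
Claim 4 ($6331): deductible already satisfied, so owner's share is 30% × $6331 = $1899.30. Owner pays $1899.30; OOP now $7696.

$1899.30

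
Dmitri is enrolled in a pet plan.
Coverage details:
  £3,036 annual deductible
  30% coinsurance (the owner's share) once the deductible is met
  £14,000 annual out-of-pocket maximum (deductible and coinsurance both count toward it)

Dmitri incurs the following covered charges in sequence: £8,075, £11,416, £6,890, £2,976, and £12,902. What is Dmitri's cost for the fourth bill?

Claim 1 (£8,075): deductible takes £3,036, £5,039 remains; coinsurance £5,039 × 30% = £1,511.70. Cost to owner: £4,547.70. OOP to date £4,547.70.
Claim 2 (£11,416): deductible already satisfied, so owner's share is 30% × £11,416 = £3,424.80. Owner pays £3,424.80; OOP now £7,972.50.
Claim 3 (£6,890): deductible already satisfied, so owner's share is 30% × £6,890 = £2,067. Cost to owner: £2,067. OOP to date £10,039.50.
Claim 4 (£2,976): deductible met; 30% of £2,976 = £892.80. Owner owes £892.80 (running OOP £10,932.30).

£892.80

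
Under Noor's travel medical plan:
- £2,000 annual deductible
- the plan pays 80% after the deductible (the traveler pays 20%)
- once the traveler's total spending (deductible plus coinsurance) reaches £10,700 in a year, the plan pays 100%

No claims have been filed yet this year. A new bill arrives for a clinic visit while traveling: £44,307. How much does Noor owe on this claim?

Nothing has been paid toward the £2,000 deductible, so the first £2,000 of this charge is applied there.
The remaining £42,307 (= £44,307 − £2,000) moves to coinsurance.
Traveler's 20% share of £42,307 is £8,461.40.
That puts the traveler's cost at £2,000 + £8,461.40 = £10,461.40 before any cap.
Cumulative spending £0 + £10,461.40 = £10,461.40 stays under the £10,700 maximum.

£10,461.40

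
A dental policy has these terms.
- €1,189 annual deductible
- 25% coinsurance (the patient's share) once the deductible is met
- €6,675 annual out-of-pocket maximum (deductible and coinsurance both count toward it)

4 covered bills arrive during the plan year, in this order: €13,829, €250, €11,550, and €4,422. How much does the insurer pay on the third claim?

€9,286.50

Claim 1 (€13,829): €1,189 to deductible, leaving €12,640; 25% of €12,640 = €3,160. Cost to patient: €4,349. OOP to date €4,349. Insurer: €13,829 − €4,349 = €9,480.
Claim 2 (€250): deductible met; 25% of €250 = €62.50. Cost to patient: €62.50. OOP to date €4,411.50. Insurer: €250 − €62.50 = €187.50.
Claim 3 (€11,550): deductible already satisfied, so patient's share is 25% × €11,550 = €2,887.50. OOP would hit €7,299 > €6,675, so the cap limits the patient to €6,675 − €4,411.50 = €2,263.50. Plan pays €11,550 − €2,263.50 = €9,286.50.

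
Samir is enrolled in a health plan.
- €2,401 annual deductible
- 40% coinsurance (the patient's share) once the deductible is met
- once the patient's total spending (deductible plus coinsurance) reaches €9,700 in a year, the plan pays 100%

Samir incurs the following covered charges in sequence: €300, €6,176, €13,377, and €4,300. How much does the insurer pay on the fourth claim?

€3,981.80

Claim 1 — €300: fully absorbed by the deductible. Patient owes €300 (running OOP €300). Insurer: €300 − €300 = €0.
Claim 2 — €6,176: deductible takes €2,101, €4,075 remains; 40% of €4,075 = €1,630. Patient owes €3,731 (running OOP €4,031). Plan pays €6,176 − €3,731 = €2,445.
Claim 3 — €13,377: 40% coinsurance on €13,377 = €5,350.80. Cost to patient: €5,350.80. OOP to date €9,381.80. Plan pays €13,377 − €5,350.80 = €8,026.20.
Claim 4 — €4,300: 40% coinsurance on €4,300 = €1,720. Adding that to €9,381.80 gives €11,101.80, past the €9,700 cap; patient pays only €9,700 − €9,381.80 = €318.20. Plan pays €4,300 − €318.20 = €3,981.80.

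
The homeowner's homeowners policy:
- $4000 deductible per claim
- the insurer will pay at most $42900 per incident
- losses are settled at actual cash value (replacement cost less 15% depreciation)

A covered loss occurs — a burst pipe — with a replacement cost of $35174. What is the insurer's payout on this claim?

Actual cash value after 15% depreciation: $35174 × 85% = $29897.90.
After the deductible, $29897.90 − $4000 = $25897.90 remains.
$25897.90 is within the $42900 limit, so the insurer pays $25897.90.

$25897.90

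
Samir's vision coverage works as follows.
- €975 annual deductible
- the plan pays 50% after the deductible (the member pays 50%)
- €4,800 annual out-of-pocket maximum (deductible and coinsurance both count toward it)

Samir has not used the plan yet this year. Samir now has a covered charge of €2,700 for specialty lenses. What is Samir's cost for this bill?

€1,837.50

The full €975 deductible is still open; €975 of this bill applies to it.
The remaining €1,725 (= €2,700 − €975) moves to coinsurance.
Member's 50% share of €1,725 is €862.50.
Member responsibility before any cap: €975 + €862.50 = €1,837.50.
Total out-of-pocket so far would be €0 + €1,837.50 = €1,837.50, below the €4,800 cap — no reduction.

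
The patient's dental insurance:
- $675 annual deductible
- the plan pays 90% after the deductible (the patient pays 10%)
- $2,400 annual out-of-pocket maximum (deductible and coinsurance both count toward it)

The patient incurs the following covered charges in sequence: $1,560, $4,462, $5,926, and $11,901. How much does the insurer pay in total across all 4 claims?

Bill 1, $1,560: $675 finishes the deductible; $885 goes to coinsurance; 10% of $885 = $88.50. Patient pays $763.50; OOP now $763.50. Plan pays $1,560 − $763.50 = $796.50.
Bill 2, $4,462: 10% coinsurance on $4,462 = $446.20. Cost to patient: $446.20. OOP to date $1,209.70. Insurer: $4,462 − $446.20 = $4,015.80.
Bill 3, $5,926: 10% coinsurance on $5,926 = $592.60. Patient owes $592.60 (running OOP $1,802.30). Plan pays $5,926 − $592.60 = $5,333.40.
Bill 4, $11,901: 10% coinsurance on $11,901 = $1,190.10. That would push OOP to $2,992.40, over the $2,400 cap, so patient pays $2,400 − $1,802.30 = $597.70. Insurer: $11,901 − $597.70 = $11,303.30.
Insurer total: $796.50 + $4,015.80 + $5,333.40 + $11,303.30 = $21,449.

$21,449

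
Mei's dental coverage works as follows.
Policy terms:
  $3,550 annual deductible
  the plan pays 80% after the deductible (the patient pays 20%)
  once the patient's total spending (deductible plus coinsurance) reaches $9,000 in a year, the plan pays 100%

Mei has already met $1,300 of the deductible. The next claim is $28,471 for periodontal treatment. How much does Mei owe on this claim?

$7,494.20

$1,300 of the $3,550 deductible is already met, leaving $2,250.
After the $2,250 deductible portion, $28,471 − $2,250 = $26,221 is subject to coinsurance.
Patient's 20% share of $26,221 is $5,244.20.
Patient responsibility before any cap: $2,250 + $5,244.20 = $7,494.20.
Cumulative spending $1,300 + $7,494.20 = $8,794.20 stays under the $9,000 maximum.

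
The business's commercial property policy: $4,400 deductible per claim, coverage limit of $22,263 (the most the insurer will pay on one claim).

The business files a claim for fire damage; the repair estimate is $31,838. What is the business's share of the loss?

After the deductible, $31,838 − $4,400 = $27,438 remains.
The $22,263 per-incident cap binds; insurer pays $22,263.
Business's share is the uncovered remainder: $31,838 − $22,263 = $9,575.

$9,575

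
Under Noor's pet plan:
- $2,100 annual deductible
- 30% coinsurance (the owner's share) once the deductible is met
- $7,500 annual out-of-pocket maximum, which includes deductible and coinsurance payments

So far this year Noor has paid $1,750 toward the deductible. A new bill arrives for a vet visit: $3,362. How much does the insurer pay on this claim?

Remaining deductible: $2,100 − $1,750 = $350.
That leaves $3,362 − $350 = $3,012 for coinsurance.
Owner's 30% share of $3,012 is $903.60.
That puts the owner's cost at $350 + $903.60 = $1,253.60 before any cap.
Cumulative spending $1,750 + $1,253.60 = $3,003.60 stays under the $7,500 maximum.
Insurer pays the balance: $3,362 − $1,253.60 = $2,108.40.

$2,108.40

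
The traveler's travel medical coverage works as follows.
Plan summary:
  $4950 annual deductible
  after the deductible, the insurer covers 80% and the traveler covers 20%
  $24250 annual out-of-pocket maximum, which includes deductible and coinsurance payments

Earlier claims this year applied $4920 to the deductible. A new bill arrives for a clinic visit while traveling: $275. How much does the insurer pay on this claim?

$196

$4920 of the $4950 deductible is already met, leaving $30.
That leaves $275 − $30 = $245 for coinsurance.
Coinsurance: $245 × 20% = $49.
That puts the traveler's cost at $30 + $49 = $79 before any cap.
Cumulative spending $4920 + $79 = $4999 stays under the $24250 maximum.
The insurer covers the remainder: $275 − $79 = $196.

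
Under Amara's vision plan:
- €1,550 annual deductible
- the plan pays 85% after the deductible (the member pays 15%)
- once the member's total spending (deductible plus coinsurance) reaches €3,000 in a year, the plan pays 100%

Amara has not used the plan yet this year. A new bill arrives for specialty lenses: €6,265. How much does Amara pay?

€2,257.25

Deductible not yet touched, so the first €1,550 of the bill goes to the deductible.
The remaining €4,715 (= €6,265 − €1,550) moves to coinsurance.
Coinsurance: €4,715 × 15% = €707.25.
That puts the member's cost at €1,550 + €707.25 = €2,257.25 before any cap.
Total out-of-pocket so far would be €0 + €2,257.25 = €2,257.25, below the €3,000 cap — no reduction.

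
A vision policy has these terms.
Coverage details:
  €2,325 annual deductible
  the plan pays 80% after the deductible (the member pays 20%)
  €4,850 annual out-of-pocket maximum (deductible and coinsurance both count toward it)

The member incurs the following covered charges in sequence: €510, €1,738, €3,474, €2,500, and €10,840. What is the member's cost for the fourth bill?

€500

Claim 1 — €510: fully absorbed by the deductible. Cost to member: €510. OOP to date €510.
Claim 2 — €1,738: all of it applies to the deductible. Member pays €1,738; OOP now €2,248.
Claim 3 — €3,474: deductible takes €77, €3,397 remains; coinsurance €3,397 × 20% = €679.40. Member pays €756.40; OOP now €3,004.40.
Claim 4 — €2,500: deductible already satisfied, so member's share is 20% × €2,500 = €500. Member pays €500; OOP now €3,504.40.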